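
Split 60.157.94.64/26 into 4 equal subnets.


New prefix = 26 + 2 = 28
Each subnet has 16 addresses
  60.157.94.64/28
  60.157.94.80/28
  60.157.94.96/28
  60.157.94.112/28
Subnets: 60.157.94.64/28, 60.157.94.80/28, 60.157.94.96/28, 60.157.94.112/28


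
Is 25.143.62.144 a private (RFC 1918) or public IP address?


RFC 1918 private ranges:
  10.0.0.0/8 (10.0.0.0 - 10.255.255.255)
  172.16.0.0/12 (172.16.0.0 - 172.31.255.255)
  192.168.0.0/16 (192.168.0.0 - 192.168.255.255)
Public (not in any RFC 1918 range)


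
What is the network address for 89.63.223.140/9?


IP:   01011001.00111111.11011111.10001100
Mask: 11111111.10000000.00000000.00000000
AND operation:
Net:  01011001.00000000.00000000.00000000
Network: 89.0.0.0/9


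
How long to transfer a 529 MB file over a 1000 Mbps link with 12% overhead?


Effective throughput = 1000 * (1 - 12/100) = 880 Mbps
File size in Mb = 529 * 8 = 4232 Mb
Time = 4232 / 880
Time = 4.8091 seconds


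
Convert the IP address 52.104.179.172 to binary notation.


52 = 00110100
104 = 01101000
179 = 10110011
172 = 10101100
Binary: 00110100.01101000.10110011.10101100


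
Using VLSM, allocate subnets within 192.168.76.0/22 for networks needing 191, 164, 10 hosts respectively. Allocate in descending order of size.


191 hosts -> /24 (254 usable): 192.168.76.0/24
164 hosts -> /24 (254 usable): 192.168.77.0/24
10 hosts -> /28 (14 usable): 192.168.78.0/28
Allocation: 192.168.76.0/24 (191 hosts, 254 usable); 192.168.77.0/24 (164 hosts, 254 usable); 192.168.78.0/28 (10 hosts, 14 usable)


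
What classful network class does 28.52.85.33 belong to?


First octet: 28
Binary: 00011100
0xxxxxxx -> Class A (1-126)
Class A, default mask 255.0.0.0 (/8)


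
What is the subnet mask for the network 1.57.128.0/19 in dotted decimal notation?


/19 means 19 network bits, 13 host bits
Binary: 11111111111111111110000000000000
Mask: 255.255.224.0


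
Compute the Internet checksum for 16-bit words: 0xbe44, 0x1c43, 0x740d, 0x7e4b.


Sum all words (with carry folding):
+ 0xbe44 = 0xbe44
+ 0x1c43 = 0xda87
+ 0x740d = 0x4e95
+ 0x7e4b = 0xcce0
One's complement: ~0xcce0
Checksum = 0x331f


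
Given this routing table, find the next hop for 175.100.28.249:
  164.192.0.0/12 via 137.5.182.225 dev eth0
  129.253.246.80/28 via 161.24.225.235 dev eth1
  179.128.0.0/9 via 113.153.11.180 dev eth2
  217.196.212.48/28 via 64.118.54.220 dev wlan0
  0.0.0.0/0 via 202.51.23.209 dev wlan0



Longest prefix match for 175.100.28.249:
  /12 164.192.0.0: no
  /28 129.253.246.80: no
  /9 179.128.0.0: no
  /28 217.196.212.48: no
  /0 0.0.0.0: MATCH
Selected: next-hop 202.51.23.209 via wlan0 (matched /0)


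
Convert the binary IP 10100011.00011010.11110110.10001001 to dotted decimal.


10100011 = 163
00011010 = 26
11110110 = 246
10001001 = 137
IP: 163.26.246.137


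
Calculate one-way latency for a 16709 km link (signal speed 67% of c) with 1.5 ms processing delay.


Speed = 0.67 * 3e5 km/s = 201000 km/s
Propagation delay = 16709 / 201000 = 0.0831 s = 83.1294 ms
Processing delay = 1.5 ms
Total one-way latency = 84.6294 ms


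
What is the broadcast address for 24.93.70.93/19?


Network: 24.93.64.0/19
Host bits = 13
Set all host bits to 1:
Broadcast: 24.93.95.255


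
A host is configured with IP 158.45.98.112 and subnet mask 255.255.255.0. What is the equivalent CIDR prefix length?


Binary: 11111111.11111111.11111111.00000000
Count leading 1s
Prefix: /24


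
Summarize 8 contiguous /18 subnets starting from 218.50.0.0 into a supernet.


Original prefix: /18
Number of subnets: 8 = 2^3
New prefix = 18 - 3 = 15
Supernet: 218.50.0.0/15


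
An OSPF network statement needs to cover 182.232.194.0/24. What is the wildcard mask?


Subnet mask: 255.255.255.0
Wildcard = 255.255.255.255 - subnet mask
255 - 255 = 0
255 - 255 = 0
255 - 255 = 0
255 - 0 = 255
Wildcard: 0.0.0.255


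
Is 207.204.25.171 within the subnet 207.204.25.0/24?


Subnet network: 207.204.25.0
Test IP AND mask: 207.204.25.0
Yes, 207.204.25.171 is in 207.204.25.0/24


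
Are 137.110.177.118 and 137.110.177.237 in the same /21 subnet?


Mask: 255.255.248.0
137.110.177.118 AND mask = 137.110.176.0
137.110.177.237 AND mask = 137.110.176.0
Yes, same subnet (137.110.176.0)


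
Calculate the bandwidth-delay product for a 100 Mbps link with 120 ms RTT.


BDP = bandwidth * RTT
= 100 Mbps * 120 ms
= 100 * 1e6 * 120 / 1000 bits
= 12000000 bits
= 1500000 bytes
= 1464.8438 KB
BDP = 12000000 bits (1500000 bytes)


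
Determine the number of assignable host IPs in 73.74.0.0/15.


Host bits = 32 - 15 = 17
Total addresses = 2^17 = 131072
Usable = total - 2 (network and broadcast)
Usable hosts: 131070


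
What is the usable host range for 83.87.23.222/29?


Network: 83.87.23.216
Broadcast: 83.87.23.223
First usable = network + 1
Last usable = broadcast - 1
Range: 83.87.23.217 to 83.87.23.222


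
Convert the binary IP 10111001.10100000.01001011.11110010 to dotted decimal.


10111001 = 185
10100000 = 160
01001011 = 75
11110010 = 242
IP: 185.160.75.242


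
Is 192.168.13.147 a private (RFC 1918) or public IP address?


RFC 1918 private ranges:
  10.0.0.0/8 (10.0.0.0 - 10.255.255.255)
  172.16.0.0/12 (172.16.0.0 - 172.31.255.255)
  192.168.0.0/16 (192.168.0.0 - 192.168.255.255)
Private (in 192.168.0.0/16)


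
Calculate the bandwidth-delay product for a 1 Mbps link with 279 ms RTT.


BDP = bandwidth * RTT
= 1 Mbps * 279 ms
= 1 * 1e6 * 279 / 1000 bits
= 279000 bits
= 34875 bytes
= 34.0576 KB
BDP = 279000 bits (34875 bytes)


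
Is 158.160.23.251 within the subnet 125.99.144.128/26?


Subnet network: 125.99.144.128
Test IP AND mask: 158.160.23.192
No, 158.160.23.251 is not in 125.99.144.128/26


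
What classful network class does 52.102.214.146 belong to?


First octet: 52
Binary: 00110100
0xxxxxxx -> Class A (1-126)
Class A, default mask 255.0.0.0 (/8)


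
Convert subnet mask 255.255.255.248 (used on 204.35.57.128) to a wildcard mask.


Subnet mask: 255.255.255.248
Wildcard = 255.255.255.255 - subnet mask
255 - 255 = 0
255 - 255 = 0
255 - 255 = 0
255 - 248 = 7
Wildcard: 0.0.0.7


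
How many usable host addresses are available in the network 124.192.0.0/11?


Host bits = 32 - 11 = 21
Total addresses = 2^21 = 2097152
Usable = total - 2 (network and broadcast)
Usable hosts: 2097150


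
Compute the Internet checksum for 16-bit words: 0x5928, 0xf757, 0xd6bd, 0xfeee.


Sum all words (with carry folding):
+ 0x5928 = 0x5928
+ 0xf757 = 0x5080
+ 0xd6bd = 0x273e
+ 0xfeee = 0x262d
One's complement: ~0x262d
Checksum = 0xd9d2


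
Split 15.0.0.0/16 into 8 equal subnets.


New prefix = 16 + 3 = 19
Each subnet has 8192 addresses
  15.0.0.0/19
  15.0.32.0/19
  15.0.64.0/19
  15.0.96.0/19
  15.0.128.0/19
  15.0.160.0/19
  15.0.192.0/19
  15.0.224.0/19
Subnets: 15.0.0.0/19, 15.0.32.0/19, 15.0.64.0/19, 15.0.96.0/19, 15.0.128.0/19, 15.0.160.0/19, 15.0.192.0/19, 15.0.224.0/19


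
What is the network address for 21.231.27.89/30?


IP:   00010101.11100111.00011011.01011001
Mask: 11111111.11111111.11111111.11111100
AND operation:
Net:  00010101.11100111.00011011.01011000
Network: 21.231.27.88/30


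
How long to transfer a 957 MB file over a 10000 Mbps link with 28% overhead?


Effective throughput = 10000 * (1 - 28/100) = 7200 Mbps
File size in Mb = 957 * 8 = 7656 Mb
Time = 7656 / 7200
Time = 1.0633 seconds


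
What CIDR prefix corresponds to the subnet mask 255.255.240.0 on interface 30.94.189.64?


Binary: 11111111.11111111.11110000.00000000
Count leading 1s
Prefix: /20


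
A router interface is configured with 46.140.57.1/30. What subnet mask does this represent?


/30 means 30 network bits, 2 host bits
Binary: 11111111111111111111111111111100
Mask: 255.255.255.252


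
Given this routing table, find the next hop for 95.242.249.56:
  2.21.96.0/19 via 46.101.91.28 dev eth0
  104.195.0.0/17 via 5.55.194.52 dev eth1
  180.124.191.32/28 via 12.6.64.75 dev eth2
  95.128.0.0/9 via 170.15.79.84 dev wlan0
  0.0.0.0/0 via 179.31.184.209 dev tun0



Longest prefix match for 95.242.249.56:
  /19 2.21.96.0: no
  /17 104.195.0.0: no
  /28 180.124.191.32: no
  /9 95.128.0.0: MATCH
  /0 0.0.0.0: MATCH
Selected: next-hop 170.15.79.84 via wlan0 (matched /9)


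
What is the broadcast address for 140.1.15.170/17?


Network: 140.1.0.0/17
Host bits = 15
Set all host bits to 1:
Broadcast: 140.1.127.255


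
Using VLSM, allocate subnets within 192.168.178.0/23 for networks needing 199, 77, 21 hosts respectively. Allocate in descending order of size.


199 hosts -> /24 (254 usable): 192.168.178.0/24
77 hosts -> /25 (126 usable): 192.168.179.0/25
21 hosts -> /27 (30 usable): 192.168.179.128/27
Allocation: 192.168.178.0/24 (199 hosts, 254 usable); 192.168.179.0/25 (77 hosts, 126 usable); 192.168.179.128/27 (21 hosts, 30 usable)


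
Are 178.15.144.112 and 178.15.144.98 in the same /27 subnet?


Mask: 255.255.255.224
178.15.144.112 AND mask = 178.15.144.96
178.15.144.98 AND mask = 178.15.144.96
Yes, same subnet (178.15.144.96)


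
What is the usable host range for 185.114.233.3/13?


Network: 185.112.0.0
Broadcast: 185.119.255.255
First usable = network + 1
Last usable = broadcast - 1
Range: 185.112.0.1 to 185.119.255.254


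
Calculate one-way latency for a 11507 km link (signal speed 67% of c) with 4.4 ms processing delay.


Speed = 0.67 * 3e5 km/s = 201000 km/s
Propagation delay = 11507 / 201000 = 0.0572 s = 57.2488 ms
Processing delay = 4.4 ms
Total one-way latency = 61.6488 ms


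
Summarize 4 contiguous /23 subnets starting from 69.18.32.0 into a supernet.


Original prefix: /23
Number of subnets: 4 = 2^2
New prefix = 23 - 2 = 21
Supernet: 69.18.32.0/21


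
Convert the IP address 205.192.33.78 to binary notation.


205 = 11001101
192 = 11000000
33 = 00100001
78 = 01001110
Binary: 11001101.11000000.00100001.01001110


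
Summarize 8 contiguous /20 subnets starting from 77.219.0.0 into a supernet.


Original prefix: /20
Number of subnets: 8 = 2^3
New prefix = 20 - 3 = 17
Supernet: 77.219.0.0/17


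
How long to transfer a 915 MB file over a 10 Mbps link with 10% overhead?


Effective throughput = 10 * (1 - 10/100) = 9 Mbps
File size in Mb = 915 * 8 = 7320 Mb
Time = 7320 / 9
Time = 813.3333 seconds


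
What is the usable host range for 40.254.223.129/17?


Network: 40.254.128.0
Broadcast: 40.254.255.255
First usable = network + 1
Last usable = broadcast - 1
Range: 40.254.128.1 to 40.254.255.254


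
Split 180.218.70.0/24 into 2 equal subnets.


New prefix = 24 + 1 = 25
Each subnet has 128 addresses
  180.218.70.0/25
  180.218.70.128/25
Subnets: 180.218.70.0/25, 180.218.70.128/25


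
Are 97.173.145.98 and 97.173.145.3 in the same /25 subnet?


Mask: 255.255.255.128
97.173.145.98 AND mask = 97.173.145.0
97.173.145.3 AND mask = 97.173.145.0
Yes, same subnet (97.173.145.0)


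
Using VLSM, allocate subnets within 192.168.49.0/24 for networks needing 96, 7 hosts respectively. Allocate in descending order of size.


96 hosts -> /25 (126 usable): 192.168.49.0/25
7 hosts -> /28 (14 usable): 192.168.49.128/28
Allocation: 192.168.49.0/25 (96 hosts, 126 usable); 192.168.49.128/28 (7 hosts, 14 usable)


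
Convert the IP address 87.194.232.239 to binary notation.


87 = 01010111
194 = 11000010
232 = 11101000
239 = 11101111
Binary: 01010111.11000010.11101000.11101111


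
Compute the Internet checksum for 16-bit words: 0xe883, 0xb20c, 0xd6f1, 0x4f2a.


Sum all words (with carry folding):
+ 0xe883 = 0xe883
+ 0xb20c = 0x9a90
+ 0xd6f1 = 0x7182
+ 0x4f2a = 0xc0ac
One's complement: ~0xc0ac
Checksum = 0x3f53


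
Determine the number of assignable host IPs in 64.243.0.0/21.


Host bits = 32 - 21 = 11
Total addresses = 2^11 = 2048
Usable = total - 2 (network and broadcast)
Usable hosts: 2046


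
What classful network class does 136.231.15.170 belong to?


First octet: 136
Binary: 10001000
10xxxxxx -> Class B (128-191)
Class B, default mask 255.255.0.0 (/16)


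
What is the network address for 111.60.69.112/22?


IP:   01101111.00111100.01000101.01110000
Mask: 11111111.11111111.11111100.00000000
AND operation:
Net:  01101111.00111100.01000100.00000000
Network: 111.60.68.0/22


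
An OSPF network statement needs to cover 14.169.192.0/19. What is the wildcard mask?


Subnet mask: 255.255.224.0
Wildcard = 255.255.255.255 - subnet mask
255 - 255 = 0
255 - 255 = 0
255 - 224 = 31
255 - 0 = 255
Wildcard: 0.0.31.255


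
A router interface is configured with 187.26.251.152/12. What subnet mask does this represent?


/12 means 12 network bits, 20 host bits
Binary: 11111111111100000000000000000000
Mask: 255.240.0.0


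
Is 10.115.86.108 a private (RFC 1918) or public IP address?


RFC 1918 private ranges:
  10.0.0.0/8 (10.0.0.0 - 10.255.255.255)
  172.16.0.0/12 (172.16.0.0 - 172.31.255.255)
  192.168.0.0/16 (192.168.0.0 - 192.168.255.255)
Private (in 10.0.0.0/8)


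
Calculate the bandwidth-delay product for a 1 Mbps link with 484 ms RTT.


BDP = bandwidth * RTT
= 1 Mbps * 484 ms
= 1 * 1e6 * 484 / 1000 bits
= 484000 bits
= 60500 bytes
= 59.082 KB
BDP = 484000 bits (60500 bytes)


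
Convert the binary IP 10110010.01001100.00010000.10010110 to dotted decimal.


10110010 = 178
01001100 = 76
00010000 = 16
10010110 = 150
IP: 178.76.16.150


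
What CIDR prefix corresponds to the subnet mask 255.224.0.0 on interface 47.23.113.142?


Binary: 11111111.11100000.00000000.00000000
Count leading 1s
Prefix: /11


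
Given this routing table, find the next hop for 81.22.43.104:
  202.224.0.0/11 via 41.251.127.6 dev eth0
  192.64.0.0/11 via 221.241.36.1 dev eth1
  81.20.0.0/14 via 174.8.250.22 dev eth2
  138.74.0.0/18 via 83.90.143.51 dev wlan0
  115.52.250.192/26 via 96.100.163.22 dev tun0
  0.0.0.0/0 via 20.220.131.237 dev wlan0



Longest prefix match for 81.22.43.104:
  /11 202.224.0.0: no
  /11 192.64.0.0: no
  /14 81.20.0.0: MATCH
  /18 138.74.0.0: no
  /26 115.52.250.192: no
  /0 0.0.0.0: MATCH
Selected: next-hop 174.8.250.22 via eth2 (matched /14)


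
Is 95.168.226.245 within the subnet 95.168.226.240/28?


Subnet network: 95.168.226.240
Test IP AND mask: 95.168.226.240
Yes, 95.168.226.245 is in 95.168.226.240/28


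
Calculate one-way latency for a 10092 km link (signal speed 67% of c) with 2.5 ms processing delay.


Speed = 0.67 * 3e5 km/s = 201000 km/s
Propagation delay = 10092 / 201000 = 0.0502 s = 50.209 ms
Processing delay = 2.5 ms
Total one-way latency = 52.709 ms


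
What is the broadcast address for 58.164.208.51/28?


Network: 58.164.208.48/28
Host bits = 4
Set all host bits to 1:
Broadcast: 58.164.208.63


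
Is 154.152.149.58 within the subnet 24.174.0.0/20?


Subnet network: 24.174.0.0
Test IP AND mask: 154.152.144.0
No, 154.152.149.58 is not in 24.174.0.0/20


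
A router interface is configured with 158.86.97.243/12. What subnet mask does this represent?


/12 means 12 network bits, 20 host bits
Binary: 11111111111100000000000000000000
Mask: 255.240.0.0


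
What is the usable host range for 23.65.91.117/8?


Network: 23.0.0.0
Broadcast: 23.255.255.255
First usable = network + 1
Last usable = broadcast - 1
Range: 23.0.0.1 to 23.255.255.254


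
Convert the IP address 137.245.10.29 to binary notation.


137 = 10001001
245 = 11110101
10 = 00001010
29 = 00011101
Binary: 10001001.11110101.00001010.00011101


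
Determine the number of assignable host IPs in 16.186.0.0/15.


Host bits = 32 - 15 = 17
Total addresses = 2^17 = 131072
Usable = total - 2 (network and broadcast)
Usable hosts: 131070


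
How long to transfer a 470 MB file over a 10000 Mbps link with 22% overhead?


Effective throughput = 10000 * (1 - 22/100) = 7800 Mbps
File size in Mb = 470 * 8 = 3760 Mb
Time = 3760 / 7800
Time = 0.4821 seconds


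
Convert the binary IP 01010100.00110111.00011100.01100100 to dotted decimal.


01010100 = 84
00110111 = 55
00011100 = 28
01100100 = 100
IP: 84.55.28.100


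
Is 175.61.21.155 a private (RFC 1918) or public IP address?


RFC 1918 private ranges:
  10.0.0.0/8 (10.0.0.0 - 10.255.255.255)
  172.16.0.0/12 (172.16.0.0 - 172.31.255.255)
  192.168.0.0/16 (192.168.0.0 - 192.168.255.255)
Public (not in any RFC 1918 range)


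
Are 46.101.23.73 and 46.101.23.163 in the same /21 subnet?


Mask: 255.255.248.0
46.101.23.73 AND mask = 46.101.16.0
46.101.23.163 AND mask = 46.101.16.0
Yes, same subnet (46.101.16.0)


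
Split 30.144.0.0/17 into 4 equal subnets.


New prefix = 17 + 2 = 19
Each subnet has 8192 addresses
  30.144.0.0/19
  30.144.32.0/19
  30.144.64.0/19
  30.144.96.0/19
Subnets: 30.144.0.0/19, 30.144.32.0/19, 30.144.64.0/19, 30.144.96.0/19


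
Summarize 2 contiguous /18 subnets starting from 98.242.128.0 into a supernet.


Original prefix: /18
Number of subnets: 2 = 2^1
New prefix = 18 - 1 = 17
Supernet: 98.242.128.0/17


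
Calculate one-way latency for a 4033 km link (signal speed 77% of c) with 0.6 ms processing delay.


Speed = 0.77 * 3e5 km/s = 231000 km/s
Propagation delay = 4033 / 231000 = 0.0175 s = 17.4589 ms
Processing delay = 0.6 ms
Total one-way latency = 18.0589 ms


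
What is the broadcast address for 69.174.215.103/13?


Network: 69.168.0.0/13
Host bits = 19
Set all host bits to 1:
Broadcast: 69.175.255.255


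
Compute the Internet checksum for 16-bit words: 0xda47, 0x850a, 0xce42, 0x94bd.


Sum all words (with carry folding):
+ 0xda47 = 0xda47
+ 0x850a = 0x5f52
+ 0xce42 = 0x2d95
+ 0x94bd = 0xc252
One's complement: ~0xc252
Checksum = 0x3dad


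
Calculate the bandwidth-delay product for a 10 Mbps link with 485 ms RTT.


BDP = bandwidth * RTT
= 10 Mbps * 485 ms
= 10 * 1e6 * 485 / 1000 bits
= 4850000 bits
= 606250 bytes
= 592.041 KB
BDP = 4850000 bits (606250 bytes)


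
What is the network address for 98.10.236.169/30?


IP:   01100010.00001010.11101100.10101001
Mask: 11111111.11111111.11111111.11111100
AND operation:
Net:  01100010.00001010.11101100.10101000
Network: 98.10.236.168/30


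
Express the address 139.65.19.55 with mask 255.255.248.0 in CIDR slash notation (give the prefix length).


Binary: 11111111.11111111.11111000.00000000
Count leading 1s
Prefix: /21


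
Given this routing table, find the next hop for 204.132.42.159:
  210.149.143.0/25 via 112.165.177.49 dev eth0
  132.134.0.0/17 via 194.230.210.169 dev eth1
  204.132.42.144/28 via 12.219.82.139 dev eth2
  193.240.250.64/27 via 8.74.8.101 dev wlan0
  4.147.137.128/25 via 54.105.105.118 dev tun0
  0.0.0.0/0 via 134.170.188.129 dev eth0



Longest prefix match for 204.132.42.159:
  /25 210.149.143.0: no
  /17 132.134.0.0: no
  /28 204.132.42.144: MATCH
  /27 193.240.250.64: no
  /25 4.147.137.128: no
  /0 0.0.0.0: MATCH
Selected: next-hop 12.219.82.139 via eth2 (matched /28)


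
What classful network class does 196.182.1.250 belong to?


First octet: 196
Binary: 11000100
110xxxxx -> Class C (192-223)
Class C, default mask 255.255.255.0 (/24)


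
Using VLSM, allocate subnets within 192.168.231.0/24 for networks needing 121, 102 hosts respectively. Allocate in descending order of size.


121 hosts -> /25 (126 usable): 192.168.231.0/25
102 hosts -> /25 (126 usable): 192.168.231.128/25
Allocation: 192.168.231.0/25 (121 hosts, 126 usable); 192.168.231.128/25 (102 hosts, 126 usable)


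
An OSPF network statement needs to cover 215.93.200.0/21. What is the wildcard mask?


Subnet mask: 255.255.248.0
Wildcard = 255.255.255.255 - subnet mask
255 - 255 = 0
255 - 255 = 0
255 - 248 = 7
255 - 0 = 255
Wildcard: 0.0.7.255


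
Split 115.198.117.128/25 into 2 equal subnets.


New prefix = 25 + 1 = 26
Each subnet has 64 addresses
  115.198.117.128/26
  115.198.117.192/26
Subnets: 115.198.117.128/26, 115.198.117.192/26


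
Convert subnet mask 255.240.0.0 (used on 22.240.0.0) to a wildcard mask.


Subnet mask: 255.240.0.0
Wildcard = 255.255.255.255 - subnet mask
255 - 255 = 0
255 - 240 = 15
255 - 0 = 255
255 - 0 = 255
Wildcard: 0.15.255.255


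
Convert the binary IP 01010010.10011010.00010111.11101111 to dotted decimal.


01010010 = 82
10011010 = 154
00010111 = 23
11101111 = 239
IP: 82.154.23.239


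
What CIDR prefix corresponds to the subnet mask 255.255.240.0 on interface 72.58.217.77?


Binary: 11111111.11111111.11110000.00000000
Count leading 1s
Prefix: /20


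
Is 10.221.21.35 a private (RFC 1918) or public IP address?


RFC 1918 private ranges:
  10.0.0.0/8 (10.0.0.0 - 10.255.255.255)
  172.16.0.0/12 (172.16.0.0 - 172.31.255.255)
  192.168.0.0/16 (192.168.0.0 - 192.168.255.255)
Private (in 10.0.0.0/8)


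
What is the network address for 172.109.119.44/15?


IP:   10101100.01101101.01110111.00101100
Mask: 11111111.11111110.00000000.00000000
AND operation:
Net:  10101100.01101100.00000000.00000000
Network: 172.108.0.0/15


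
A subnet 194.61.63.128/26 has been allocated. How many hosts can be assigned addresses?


Host bits = 32 - 26 = 6
Total addresses = 2^6 = 64
Usable = total - 2 (network and broadcast)
Usable hosts: 62


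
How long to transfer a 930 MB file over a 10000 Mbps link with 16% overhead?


Effective throughput = 10000 * (1 - 16/100) = 8400 Mbps
File size in Mb = 930 * 8 = 7440 Mb
Time = 7440 / 8400
Time = 0.8857 seconds


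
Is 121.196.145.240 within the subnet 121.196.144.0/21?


Subnet network: 121.196.144.0
Test IP AND mask: 121.196.144.0
Yes, 121.196.145.240 is in 121.196.144.0/21


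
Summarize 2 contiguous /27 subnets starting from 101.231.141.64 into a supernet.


Original prefix: /27
Number of subnets: 2 = 2^1
New prefix = 27 - 1 = 26
Supernet: 101.231.141.64/26


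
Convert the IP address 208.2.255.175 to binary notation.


208 = 11010000
2 = 00000010
255 = 11111111
175 = 10101111
Binary: 11010000.00000010.11111111.10101111


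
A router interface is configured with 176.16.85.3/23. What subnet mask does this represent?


/23 means 23 network bits, 9 host bits
Binary: 11111111111111111111111000000000
Mask: 255.255.254.0


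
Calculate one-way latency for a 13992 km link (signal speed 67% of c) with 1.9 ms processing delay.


Speed = 0.67 * 3e5 km/s = 201000 km/s
Propagation delay = 13992 / 201000 = 0.0696 s = 69.6119 ms
Processing delay = 1.9 ms
Total one-way latency = 71.5119 ms


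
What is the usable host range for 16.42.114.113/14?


Network: 16.40.0.0
Broadcast: 16.43.255.255
First usable = network + 1
Last usable = broadcast - 1
Range: 16.40.0.1 to 16.43.255.254


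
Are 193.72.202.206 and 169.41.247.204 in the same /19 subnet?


Mask: 255.255.224.0
193.72.202.206 AND mask = 193.72.192.0
169.41.247.204 AND mask = 169.41.224.0
No, different subnets (193.72.192.0 vs 169.41.224.0)


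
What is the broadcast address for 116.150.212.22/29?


Network: 116.150.212.16/29
Host bits = 3
Set all host bits to 1:
Broadcast: 116.150.212.23


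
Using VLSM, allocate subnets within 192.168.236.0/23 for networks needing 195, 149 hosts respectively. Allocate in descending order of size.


195 hosts -> /24 (254 usable): 192.168.236.0/24
149 hosts -> /24 (254 usable): 192.168.237.0/24
Allocation: 192.168.236.0/24 (195 hosts, 254 usable); 192.168.237.0/24 (149 hosts, 254 usable)


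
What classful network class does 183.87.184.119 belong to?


First octet: 183
Binary: 10110111
10xxxxxx -> Class B (128-191)
Class B, default mask 255.255.0.0 (/16)


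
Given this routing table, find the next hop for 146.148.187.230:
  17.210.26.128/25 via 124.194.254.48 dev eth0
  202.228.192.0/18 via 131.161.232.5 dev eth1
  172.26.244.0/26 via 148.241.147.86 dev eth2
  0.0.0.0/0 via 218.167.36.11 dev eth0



Longest prefix match for 146.148.187.230:
  /25 17.210.26.128: no
  /18 202.228.192.0: no
  /26 172.26.244.0: no
  /0 0.0.0.0: MATCH
Selected: next-hop 218.167.36.11 via eth0 (matched /0)


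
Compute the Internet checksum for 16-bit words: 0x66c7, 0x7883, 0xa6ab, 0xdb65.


Sum all words (with carry folding):
+ 0x66c7 = 0x66c7
+ 0x7883 = 0xdf4a
+ 0xa6ab = 0x85f6
+ 0xdb65 = 0x615c
One's complement: ~0x615c
Checksum = 0x9ea3


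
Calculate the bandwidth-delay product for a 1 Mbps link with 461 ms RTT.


BDP = bandwidth * RTT
= 1 Mbps * 461 ms
= 1 * 1e6 * 461 / 1000 bits
= 461000 bits
= 57625 bytes
= 56.2744 KB
BDP = 461000 bits (57625 bytes)


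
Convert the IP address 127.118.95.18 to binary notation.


127 = 01111111
118 = 01110110
95 = 01011111
18 = 00010010
Binary: 01111111.01110110.01011111.00010010


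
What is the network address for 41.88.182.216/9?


IP:   00101001.01011000.10110110.11011000
Mask: 11111111.10000000.00000000.00000000
AND operation:
Net:  00101001.00000000.00000000.00000000
Network: 41.0.0.0/9


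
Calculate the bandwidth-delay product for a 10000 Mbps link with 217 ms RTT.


BDP = bandwidth * RTT
= 10000 Mbps * 217 ms
= 10000 * 1e6 * 217 / 1000 bits
= 2170000000 bits
= 271250000 bytes
= 264892.5781 KB
BDP = 2170000000 bits (271250000 bytes)


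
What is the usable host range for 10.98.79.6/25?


Network: 10.98.79.0
Broadcast: 10.98.79.127
First usable = network + 1
Last usable = broadcast - 1
Range: 10.98.79.1 to 10.98.79.126


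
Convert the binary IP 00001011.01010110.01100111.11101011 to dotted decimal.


00001011 = 11
01010110 = 86
01100111 = 103
11101011 = 235
IP: 11.86.103.235


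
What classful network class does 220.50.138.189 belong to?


First octet: 220
Binary: 11011100
110xxxxx -> Class C (192-223)
Class C, default mask 255.255.255.0 (/24)


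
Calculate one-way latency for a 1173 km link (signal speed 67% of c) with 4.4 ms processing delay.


Speed = 0.67 * 3e5 km/s = 201000 km/s
Propagation delay = 1173 / 201000 = 0.0058 s = 5.8358 ms
Processing delay = 4.4 ms
Total one-way latency = 10.2358 ms


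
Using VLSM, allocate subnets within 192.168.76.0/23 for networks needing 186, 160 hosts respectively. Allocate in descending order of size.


186 hosts -> /24 (254 usable): 192.168.76.0/24
160 hosts -> /24 (254 usable): 192.168.77.0/24
Allocation: 192.168.76.0/24 (186 hosts, 254 usable); 192.168.77.0/24 (160 hosts, 254 usable)


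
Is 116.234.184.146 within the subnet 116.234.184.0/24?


Subnet network: 116.234.184.0
Test IP AND mask: 116.234.184.0
Yes, 116.234.184.146 is in 116.234.184.0/24


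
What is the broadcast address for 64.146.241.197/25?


Network: 64.146.241.128/25
Host bits = 7
Set all host bits to 1:
Broadcast: 64.146.241.255


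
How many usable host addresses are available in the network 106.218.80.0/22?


Host bits = 32 - 22 = 10
Total addresses = 2^10 = 1024
Usable = total - 2 (network and broadcast)
Usable hosts: 1022


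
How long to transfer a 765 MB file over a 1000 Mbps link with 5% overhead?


Effective throughput = 1000 * (1 - 5/100) = 950 Mbps
File size in Mb = 765 * 8 = 6120 Mb
Time = 6120 / 950
Time = 6.4421 seconds


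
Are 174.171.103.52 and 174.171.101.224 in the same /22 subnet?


Mask: 255.255.252.0
174.171.103.52 AND mask = 174.171.100.0
174.171.101.224 AND mask = 174.171.100.0
Yes, same subnet (174.171.100.0)


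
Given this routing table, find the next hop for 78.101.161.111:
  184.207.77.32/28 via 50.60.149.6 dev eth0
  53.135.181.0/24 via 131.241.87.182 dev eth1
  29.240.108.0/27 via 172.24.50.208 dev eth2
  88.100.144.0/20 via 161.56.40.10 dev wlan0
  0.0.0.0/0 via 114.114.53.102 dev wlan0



Longest prefix match for 78.101.161.111:
  /28 184.207.77.32: no
  /24 53.135.181.0: no
  /27 29.240.108.0: no
  /20 88.100.144.0: no
  /0 0.0.0.0: MATCH
Selected: next-hop 114.114.53.102 via wlan0 (matched /0)


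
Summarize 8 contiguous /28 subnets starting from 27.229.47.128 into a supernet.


Original prefix: /28
Number of subnets: 8 = 2^3
New prefix = 28 - 3 = 25
Supernet: 27.229.47.128/25


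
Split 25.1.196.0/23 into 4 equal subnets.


New prefix = 23 + 2 = 25
Each subnet has 128 addresses
  25.1.196.0/25
  25.1.196.128/25
  25.1.197.0/25
  25.1.197.128/25
Subnets: 25.1.196.0/25, 25.1.196.128/25, 25.1.197.0/25, 25.1.197.128/25


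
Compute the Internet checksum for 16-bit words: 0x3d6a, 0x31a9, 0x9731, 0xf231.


Sum all words (with carry folding):
+ 0x3d6a = 0x3d6a
+ 0x31a9 = 0x6f13
+ 0x9731 = 0x0645
+ 0xf231 = 0xf876
One's complement: ~0xf876
Checksum = 0x0789


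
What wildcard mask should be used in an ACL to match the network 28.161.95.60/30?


Subnet mask: 255.255.255.252
Wildcard = 255.255.255.255 - subnet mask
255 - 255 = 0
255 - 255 = 0
255 - 255 = 0
255 - 252 = 3
Wildcard: 0.0.0.3


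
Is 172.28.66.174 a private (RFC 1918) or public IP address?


RFC 1918 private ranges:
  10.0.0.0/8 (10.0.0.0 - 10.255.255.255)
  172.16.0.0/12 (172.16.0.0 - 172.31.255.255)
  192.168.0.0/16 (192.168.0.0 - 192.168.255.255)
Private (in 172.16.0.0/12)


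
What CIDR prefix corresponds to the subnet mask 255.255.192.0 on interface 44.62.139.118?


Binary: 11111111.11111111.11000000.00000000
Count leading 1s
Prefix: /18


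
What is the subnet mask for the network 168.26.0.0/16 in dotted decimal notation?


/16 means 16 network bits, 16 host bits
Binary: 11111111111111110000000000000000
Mask: 255.255.0.0


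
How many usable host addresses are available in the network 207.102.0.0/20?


Host bits = 32 - 20 = 12
Total addresses = 2^12 = 4096
Usable = total - 2 (network and broadcast)
Usable hosts: 4094


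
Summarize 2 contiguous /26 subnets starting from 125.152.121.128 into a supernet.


Original prefix: /26
Number of subnets: 2 = 2^1
New prefix = 26 - 1 = 25
Supernet: 125.152.121.128/25


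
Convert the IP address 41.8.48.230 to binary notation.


41 = 00101001
8 = 00001000
48 = 00110000
230 = 11100110
Binary: 00101001.00001000.00110000.11100110


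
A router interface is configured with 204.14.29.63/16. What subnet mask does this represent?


/16 means 16 network bits, 16 host bits
Binary: 11111111111111110000000000000000
Mask: 255.255.0.0


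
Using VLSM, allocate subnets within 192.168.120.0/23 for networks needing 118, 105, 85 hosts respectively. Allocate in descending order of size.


118 hosts -> /25 (126 usable): 192.168.120.0/25
105 hosts -> /25 (126 usable): 192.168.120.128/25
85 hosts -> /25 (126 usable): 192.168.121.0/25
Allocation: 192.168.120.0/25 (118 hosts, 126 usable); 192.168.120.128/25 (105 hosts, 126 usable); 192.168.121.0/25 (85 hosts, 126 usable)


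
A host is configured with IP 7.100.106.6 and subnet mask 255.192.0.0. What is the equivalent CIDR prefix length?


Binary: 11111111.11000000.00000000.00000000
Count leading 1s
Prefix: /10


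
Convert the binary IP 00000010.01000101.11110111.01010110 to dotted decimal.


00000010 = 2
01000101 = 69
11110111 = 247
01010110 = 86
IP: 2.69.247.86


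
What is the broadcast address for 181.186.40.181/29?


Network: 181.186.40.176/29
Host bits = 3
Set all host bits to 1:
Broadcast: 181.186.40.183


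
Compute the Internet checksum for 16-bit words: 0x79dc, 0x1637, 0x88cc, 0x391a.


Sum all words (with carry folding):
+ 0x79dc = 0x79dc
+ 0x1637 = 0x9013
+ 0x88cc = 0x18e0
+ 0x391a = 0x51fa
One's complement: ~0x51fa
Checksum = 0xae05


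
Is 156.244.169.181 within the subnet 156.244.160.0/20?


Subnet network: 156.244.160.0
Test IP AND mask: 156.244.160.0
Yes, 156.244.169.181 is in 156.244.160.0/20


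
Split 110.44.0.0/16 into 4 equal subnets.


New prefix = 16 + 2 = 18
Each subnet has 16384 addresses
  110.44.0.0/18
  110.44.64.0/18
  110.44.128.0/18
  110.44.192.0/18
Subnets: 110.44.0.0/18, 110.44.64.0/18, 110.44.128.0/18, 110.44.192.0/18


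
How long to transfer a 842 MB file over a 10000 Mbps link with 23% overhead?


Effective throughput = 10000 * (1 - 23/100) = 7700 Mbps
File size in Mb = 842 * 8 = 6736 Mb
Time = 6736 / 7700
Time = 0.8748 seconds


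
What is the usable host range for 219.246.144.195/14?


Network: 219.244.0.0
Broadcast: 219.247.255.255
First usable = network + 1
Last usable = broadcast - 1
Range: 219.244.0.1 to 219.247.255.254


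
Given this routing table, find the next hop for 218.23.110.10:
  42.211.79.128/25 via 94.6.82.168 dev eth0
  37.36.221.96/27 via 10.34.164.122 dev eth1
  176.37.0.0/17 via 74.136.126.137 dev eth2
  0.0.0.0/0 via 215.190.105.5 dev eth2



Longest prefix match for 218.23.110.10:
  /25 42.211.79.128: no
  /27 37.36.221.96: no
  /17 176.37.0.0: no
  /0 0.0.0.0: MATCH
Selected: next-hop 215.190.105.5 via eth2 (matched /0)


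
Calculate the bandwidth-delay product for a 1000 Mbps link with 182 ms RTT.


BDP = bandwidth * RTT
= 1000 Mbps * 182 ms
= 1000 * 1e6 * 182 / 1000 bits
= 182000000 bits
= 22750000 bytes
= 22216.7969 KB
BDP = 182000000 bits (22750000 bytes)


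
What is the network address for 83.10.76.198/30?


IP:   01010011.00001010.01001100.11000110
Mask: 11111111.11111111.11111111.11111100
AND operation:
Net:  01010011.00001010.01001100.11000100
Network: 83.10.76.196/30


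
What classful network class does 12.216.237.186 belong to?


First octet: 12
Binary: 00001100
0xxxxxxx -> Class A (1-126)
Class A, default mask 255.0.0.0 (/8)


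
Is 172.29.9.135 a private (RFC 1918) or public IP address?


RFC 1918 private ranges:
  10.0.0.0/8 (10.0.0.0 - 10.255.255.255)
  172.16.0.0/12 (172.16.0.0 - 172.31.255.255)
  192.168.0.0/16 (192.168.0.0 - 192.168.255.255)
Private (in 172.16.0.0/12)


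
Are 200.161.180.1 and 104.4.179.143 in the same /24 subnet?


Mask: 255.255.255.0
200.161.180.1 AND mask = 200.161.180.0
104.4.179.143 AND mask = 104.4.179.0
No, different subnets (200.161.180.0 vs 104.4.179.0)


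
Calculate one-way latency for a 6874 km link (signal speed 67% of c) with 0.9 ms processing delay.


Speed = 0.67 * 3e5 km/s = 201000 km/s
Propagation delay = 6874 / 201000 = 0.0342 s = 34.199 ms
Processing delay = 0.9 ms
Total one-way latency = 35.099 ms


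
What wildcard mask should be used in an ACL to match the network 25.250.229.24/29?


Subnet mask: 255.255.255.248
Wildcard = 255.255.255.255 - subnet mask
255 - 255 = 0
255 - 255 = 0
255 - 255 = 0
255 - 248 = 7
Wildcard: 0.0.0.7


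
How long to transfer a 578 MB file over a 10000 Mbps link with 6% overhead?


Effective throughput = 10000 * (1 - 6/100) = 9400 Mbps
File size in Mb = 578 * 8 = 4624 Mb
Time = 4624 / 9400
Time = 0.4919 seconds


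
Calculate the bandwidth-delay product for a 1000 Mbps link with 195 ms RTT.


BDP = bandwidth * RTT
= 1000 Mbps * 195 ms
= 1000 * 1e6 * 195 / 1000 bits
= 195000000 bits
= 24375000 bytes
= 23803.7109 KB
BDP = 195000000 bits (24375000 bytes)


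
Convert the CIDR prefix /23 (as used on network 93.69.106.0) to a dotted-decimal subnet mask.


/23 means 23 network bits, 9 host bits
Binary: 11111111111111111111111000000000
Mask: 255.255.254.0


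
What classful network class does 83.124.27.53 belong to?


First octet: 83
Binary: 01010011
0xxxxxxx -> Class A (1-126)
Class A, default mask 255.0.0.0 (/8)


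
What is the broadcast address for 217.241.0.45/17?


Network: 217.241.0.0/17
Host bits = 15
Set all host bits to 1:
Broadcast: 217.241.127.255


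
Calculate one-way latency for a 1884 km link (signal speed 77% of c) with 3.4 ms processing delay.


Speed = 0.77 * 3e5 km/s = 231000 km/s
Propagation delay = 1884 / 231000 = 0.0082 s = 8.1558 ms
Processing delay = 3.4 ms
Total one-way latency = 11.5558 ms


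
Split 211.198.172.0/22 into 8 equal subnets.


New prefix = 22 + 3 = 25
Each subnet has 128 addresses
  211.198.172.0/25
  211.198.172.128/25
  211.198.173.0/25
  211.198.173.128/25
  211.198.174.0/25
  211.198.174.128/25
  211.198.175.0/25
  211.198.175.128/25
Subnets: 211.198.172.0/25, 211.198.172.128/25, 211.198.173.0/25, 211.198.173.128/25, 211.198.174.0/25, 211.198.174.128/25, 211.198.175.0/25, 211.198.175.128/25


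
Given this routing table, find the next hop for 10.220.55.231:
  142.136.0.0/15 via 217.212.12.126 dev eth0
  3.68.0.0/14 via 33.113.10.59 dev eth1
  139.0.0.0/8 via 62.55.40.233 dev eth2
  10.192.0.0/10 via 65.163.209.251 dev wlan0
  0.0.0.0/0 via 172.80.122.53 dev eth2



Longest prefix match for 10.220.55.231:
  /15 142.136.0.0: no
  /14 3.68.0.0: no
  /8 139.0.0.0: no
  /10 10.192.0.0: MATCH
  /0 0.0.0.0: MATCH
Selected: next-hop 65.163.209.251 via wlan0 (matched /10)


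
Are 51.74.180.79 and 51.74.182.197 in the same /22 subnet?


Mask: 255.255.252.0
51.74.180.79 AND mask = 51.74.180.0
51.74.182.197 AND mask = 51.74.180.0
Yes, same subnet (51.74.180.0)


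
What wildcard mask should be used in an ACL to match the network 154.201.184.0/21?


Subnet mask: 255.255.248.0
Wildcard = 255.255.255.255 - subnet mask
255 - 255 = 0
255 - 255 = 0
255 - 248 = 7
255 - 0 = 255
Wildcard: 0.0.7.255


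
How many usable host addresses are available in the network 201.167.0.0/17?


Host bits = 32 - 17 = 15
Total addresses = 2^15 = 32768
Usable = total - 2 (network and broadcast)
Usable hosts: 32766


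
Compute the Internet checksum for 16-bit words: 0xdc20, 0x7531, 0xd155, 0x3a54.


Sum all words (with carry folding):
+ 0xdc20 = 0xdc20
+ 0x7531 = 0x5152
+ 0xd155 = 0x22a8
+ 0x3a54 = 0x5cfc
One's complement: ~0x5cfc
Checksum = 0xa303


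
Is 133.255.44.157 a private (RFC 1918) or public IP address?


RFC 1918 private ranges:
  10.0.0.0/8 (10.0.0.0 - 10.255.255.255)
  172.16.0.0/12 (172.16.0.0 - 172.31.255.255)
  192.168.0.0/16 (192.168.0.0 - 192.168.255.255)
Public (not in any RFC 1918 range)


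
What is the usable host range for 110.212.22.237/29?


Network: 110.212.22.232
Broadcast: 110.212.22.239
First usable = network + 1
Last usable = broadcast - 1
Range: 110.212.22.233 to 110.212.22.238


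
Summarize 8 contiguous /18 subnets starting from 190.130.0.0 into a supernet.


Original prefix: /18
Number of subnets: 8 = 2^3
New prefix = 18 - 3 = 15
Supernet: 190.130.0.0/15


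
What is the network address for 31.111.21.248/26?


IP:   00011111.01101111.00010101.11111000
Mask: 11111111.11111111.11111111.11000000
AND operation:
Net:  00011111.01101111.00010101.11000000
Network: 31.111.21.192/26


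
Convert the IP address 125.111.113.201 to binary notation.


125 = 01111101
111 = 01101111
113 = 01110001
201 = 11001001
Binary: 01111101.01101111.01110001.11001001


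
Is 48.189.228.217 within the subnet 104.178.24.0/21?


Subnet network: 104.178.24.0
Test IP AND mask: 48.189.224.0
No, 48.189.228.217 is not in 104.178.24.0/21


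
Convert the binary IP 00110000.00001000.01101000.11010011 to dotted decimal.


00110000 = 48
00001000 = 8
01101000 = 104
11010011 = 211
IP: 48.8.104.211


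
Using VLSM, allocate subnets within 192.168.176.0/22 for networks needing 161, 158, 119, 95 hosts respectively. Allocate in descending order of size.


161 hosts -> /24 (254 usable): 192.168.176.0/24
158 hosts -> /24 (254 usable): 192.168.177.0/24
119 hosts -> /25 (126 usable): 192.168.178.0/25
95 hosts -> /25 (126 usable): 192.168.178.128/25
Allocation: 192.168.176.0/24 (161 hosts, 254 usable); 192.168.177.0/24 (158 hosts, 254 usable); 192.168.178.0/25 (119 hosts, 126 usable); 192.168.178.128/25 (95 hosts, 126 usable)


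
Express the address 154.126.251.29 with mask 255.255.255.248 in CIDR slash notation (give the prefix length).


Binary: 11111111.11111111.11111111.11111000
Count leading 1s
Prefix: /29


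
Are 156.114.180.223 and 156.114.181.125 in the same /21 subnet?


Mask: 255.255.248.0
156.114.180.223 AND mask = 156.114.176.0
156.114.181.125 AND mask = 156.114.176.0
Yes, same subnet (156.114.176.0)


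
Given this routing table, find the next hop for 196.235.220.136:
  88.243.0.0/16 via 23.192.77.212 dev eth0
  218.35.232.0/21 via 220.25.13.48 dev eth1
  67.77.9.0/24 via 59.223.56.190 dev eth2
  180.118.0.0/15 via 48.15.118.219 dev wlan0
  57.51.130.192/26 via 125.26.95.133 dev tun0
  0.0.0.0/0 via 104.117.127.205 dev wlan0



Longest prefix match for 196.235.220.136:
  /16 88.243.0.0: no
  /21 218.35.232.0: no
  /24 67.77.9.0: no
  /15 180.118.0.0: no
  /26 57.51.130.192: no
  /0 0.0.0.0: MATCH
Selected: next-hop 104.117.127.205 via wlan0 (matched /0)
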